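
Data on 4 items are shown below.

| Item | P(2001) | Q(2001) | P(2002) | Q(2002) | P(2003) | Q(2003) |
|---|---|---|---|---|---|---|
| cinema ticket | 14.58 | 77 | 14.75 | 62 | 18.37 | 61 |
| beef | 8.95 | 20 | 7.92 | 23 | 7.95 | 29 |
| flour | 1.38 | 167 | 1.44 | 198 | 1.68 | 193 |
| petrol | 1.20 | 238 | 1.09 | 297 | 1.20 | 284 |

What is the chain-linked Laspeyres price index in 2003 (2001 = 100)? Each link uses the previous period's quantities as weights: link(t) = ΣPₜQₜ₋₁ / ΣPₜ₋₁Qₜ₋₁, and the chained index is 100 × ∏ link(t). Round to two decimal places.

Link 2001→2002:
ΣP(2002)Q(2001) = 14.75×77 + 7.92×20 + 1.44×167 + 1.09×238 = 1135.75 + 158.4 + 240.48 + 259.42 = 1794.05
ΣP(2001)Q(2001) = 14.58×77 + 8.95×20 + 1.38×167 + 1.20×238 = 1122.66 + 179 + 230.46 + 285.6 = 1817.72
link = 1794.05/1817.72 = 0.986978
Link 2002→2003:
ΣP(2003)Q(2002) = 18.37×62 + 7.95×23 + 1.68×198 + 1.20×297 = 1138.94 + 182.85 + 332.64 + 356.4 = 2010.83
ΣP(2002)Q(2002) = 14.75×62 + 7.92×23 + 1.44×198 + 1.09×297 = 914.5 + 182.16 + 285.12 + 323.73 = 1705.51
link = 2010.83/1705.51 = 1.179020
Chained index = 100 × 0.986978 × 1.179020 = 116.3667

116.37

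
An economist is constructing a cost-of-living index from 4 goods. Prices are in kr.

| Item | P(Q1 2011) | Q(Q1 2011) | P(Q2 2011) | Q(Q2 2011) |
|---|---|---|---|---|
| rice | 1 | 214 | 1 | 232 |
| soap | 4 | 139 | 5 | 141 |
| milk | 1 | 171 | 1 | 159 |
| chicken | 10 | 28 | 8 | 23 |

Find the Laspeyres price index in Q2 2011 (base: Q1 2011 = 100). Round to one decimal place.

Laspeyres price index uses base-period quantities as weights.
ΣP(Q2 2011)·Q(Q1 2011) = 1×214 + 5×139 + 1×171 + 8×28 = 214 + 695 + 171 + 224 = 1304
ΣP(Q1 2011)·Q(Q1 2011) = 1×214 + 4×139 + 1×171 + 10×28 = 214 + 556 + 171 + 280 = 1221
Index = 1304 / 1221 × 100 = 106.7977

106.8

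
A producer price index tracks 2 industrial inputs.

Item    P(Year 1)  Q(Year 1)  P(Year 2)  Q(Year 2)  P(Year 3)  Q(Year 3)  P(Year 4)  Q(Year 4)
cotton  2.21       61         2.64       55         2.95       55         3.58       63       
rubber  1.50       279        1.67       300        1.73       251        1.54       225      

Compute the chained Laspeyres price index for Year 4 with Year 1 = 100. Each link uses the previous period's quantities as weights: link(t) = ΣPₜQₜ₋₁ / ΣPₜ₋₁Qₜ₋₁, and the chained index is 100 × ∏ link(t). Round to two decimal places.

116.85

Link Year 1→Year 2:
ΣP(Year 2)Q(Year 1) = 2.64×61 + 1.67×279 = 161.04 + 465.93 = 626.97
ΣP(Year 1)Q(Year 1) = 2.21×61 + 1.50×279 = 134.81 + 418.5 = 553.31
link = 626.97/553.31 = 1.133126
Link Year 2→Year 3:
ΣP(Year 3)Q(Year 2) = 2.95×55 + 1.73×300 = 162.25 + 519 = 681.25
ΣP(Year 2)Q(Year 2) = 2.64×55 + 1.67×300 = 145.2 + 501 = 646.2
link = 681.25/646.2 = 1.054240
Link Year 3→Year 4:
ΣP(Year 4)Q(Year 3) = 3.58×55 + 1.54×251 = 196.9 + 386.54 = 583.44
ΣP(Year 3)Q(Year 3) = 2.95×55 + 1.73×251 = 162.25 + 434.23 = 596.48
link = 583.44/596.48 = 0.978138
Chained index = 100 × 1.133126 × 1.054240 × 0.978138 = 116.8471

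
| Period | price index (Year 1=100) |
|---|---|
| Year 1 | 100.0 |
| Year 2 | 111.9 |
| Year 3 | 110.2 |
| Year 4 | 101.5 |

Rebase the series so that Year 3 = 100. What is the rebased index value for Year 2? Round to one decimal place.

Rebased(Year 2) = 111.9 / 110.2 × 100 = 101.5426

101.5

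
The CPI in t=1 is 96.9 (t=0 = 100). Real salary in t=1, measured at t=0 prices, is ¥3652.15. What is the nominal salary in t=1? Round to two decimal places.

Nominal = Real × (Index/100) = 3652.15 × (96.9/100)
        = 3652.15 × 0.969 = 3538.9334

3538.93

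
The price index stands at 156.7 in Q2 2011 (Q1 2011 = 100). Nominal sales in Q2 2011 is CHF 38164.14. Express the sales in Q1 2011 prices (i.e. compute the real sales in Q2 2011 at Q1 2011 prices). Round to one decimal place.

Real = Nominal ÷ (Index/100) = 38164.14 ÷ (156.7/100)
     = 38164.14 ÷ 1.567 = 24354.9075

24354.9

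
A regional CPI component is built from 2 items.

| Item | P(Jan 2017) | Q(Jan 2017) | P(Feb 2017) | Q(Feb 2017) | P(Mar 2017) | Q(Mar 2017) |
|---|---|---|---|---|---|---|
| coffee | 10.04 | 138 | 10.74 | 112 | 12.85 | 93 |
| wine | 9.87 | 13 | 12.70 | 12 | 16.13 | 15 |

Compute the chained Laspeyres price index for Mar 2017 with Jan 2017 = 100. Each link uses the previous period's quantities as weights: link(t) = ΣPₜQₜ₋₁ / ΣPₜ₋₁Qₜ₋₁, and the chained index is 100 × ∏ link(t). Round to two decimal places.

Link Jan 2017→Feb 2017:
ΣP(Feb 2017)Q(Jan 2017) = 10.74×138 + 12.70×13 = 1482.12 + 165.1 = 1647.22
ΣP(Jan 2017)Q(Jan 2017) = 10.04×138 + 9.87×13 = 1385.52 + 128.31 = 1513.83
link = 1647.22/1513.83 = 1.088114
Link Feb 2017→Mar 2017:
ΣP(Mar 2017)Q(Feb 2017) = 12.85×112 + 16.13×12 = 1439.2 + 193.56 = 1632.76
ΣP(Feb 2017)Q(Feb 2017) = 10.74×112 + 12.70×12 = 1202.88 + 152.4 = 1355.28
link = 1632.76/1355.28 = 1.204740
Chained index = 100 × 1.088114 × 1.204740 = 131.0895

131.09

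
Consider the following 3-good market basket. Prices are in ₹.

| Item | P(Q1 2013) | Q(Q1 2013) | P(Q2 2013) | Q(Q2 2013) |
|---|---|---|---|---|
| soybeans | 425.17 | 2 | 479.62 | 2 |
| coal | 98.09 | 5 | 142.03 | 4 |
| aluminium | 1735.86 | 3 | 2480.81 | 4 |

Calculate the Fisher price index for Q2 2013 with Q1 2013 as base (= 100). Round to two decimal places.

139.51

Laspeyres component (base-period weights):
ΣP(Q2 2013)Q(Q1 2013) = 479.62×2 + 142.03×5 + 2480.81×3 = 959.24 + 710.15 + 7442.43 = 9111.82
ΣP(Q1 2013)Q(Q1 2013) = 425.17×2 + 98.09×5 + 1735.86×3 = 850.34 + 490.45 + 5207.58 = 6548.37
L = 9111.82 / 6548.37 × 100 = 139.1464
Paasche component (current-period weights):
ΣP(Q2 2013)Q(Q2 2013) = 479.62×2 + 142.03×4 + 2480.81×4 = 959.24 + 568.12 + 9923.24 = 11450.6
ΣP(Q1 2013)Q(Q2 2013) = 425.17×2 + 98.09×4 + 1735.86×4 = 850.34 + 392.36 + 6943.44 = 8186.14
P = 11450.6 / 8186.14 × 100 = 139.8779
Fisher = √(L × P) = √(139.1464 × 139.8779) = 139.5117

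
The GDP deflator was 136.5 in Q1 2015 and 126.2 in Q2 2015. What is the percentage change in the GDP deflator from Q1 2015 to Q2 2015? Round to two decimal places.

-7.55%

Change = (126.2 − 136.5) / 136.5 × 100
       = -10.3 / 136.5 × 100 = -7.5458%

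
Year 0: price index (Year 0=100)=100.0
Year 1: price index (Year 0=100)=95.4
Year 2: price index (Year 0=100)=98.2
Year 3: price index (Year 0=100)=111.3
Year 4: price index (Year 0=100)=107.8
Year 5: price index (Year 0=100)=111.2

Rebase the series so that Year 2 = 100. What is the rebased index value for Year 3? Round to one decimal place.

113.3

Rebased(Year 3) = 111.3 / 98.2 × 100 = 113.3401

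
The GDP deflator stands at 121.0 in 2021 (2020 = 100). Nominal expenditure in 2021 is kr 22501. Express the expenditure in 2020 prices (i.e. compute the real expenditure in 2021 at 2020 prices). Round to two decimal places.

Real = Nominal ÷ (Index/100) = 22501 ÷ (121.0/100)
     = 22501 ÷ 1.210 = 18595.8678

18595.87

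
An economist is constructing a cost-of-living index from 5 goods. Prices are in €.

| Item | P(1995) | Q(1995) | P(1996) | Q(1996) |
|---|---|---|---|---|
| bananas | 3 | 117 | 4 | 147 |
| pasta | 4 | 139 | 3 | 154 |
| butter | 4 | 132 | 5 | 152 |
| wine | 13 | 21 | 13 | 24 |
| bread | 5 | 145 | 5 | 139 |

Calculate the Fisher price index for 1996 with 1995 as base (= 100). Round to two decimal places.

104.97

Laspeyres component (base-period weights):
ΣP(1996)Q(1995) = 4×117 + 3×139 + 5×132 + 13×21 + 5×145 = 468 + 417 + 660 + 273 + 725 = 2543
ΣP(1995)Q(1995) = 3×117 + 4×139 + 4×132 + 13×21 + 5×145 = 351 + 556 + 528 + 273 + 725 = 2433
L = 2543 / 2433 × 100 = 104.5212
Paasche component (current-period weights):
ΣP(1996)Q(1996) = 4×147 + 3×154 + 5×152 + 13×24 + 5×139 = 588 + 462 + 760 + 312 + 695 = 2817
ΣP(1995)Q(1996) = 3×147 + 4×154 + 4×152 + 13×24 + 5×139 = 441 + 616 + 608 + 312 + 695 = 2672
P = 2817 / 2672 × 100 = 105.4266
Fisher = √(L × P) = √(104.5212 × 105.4266) = 104.9729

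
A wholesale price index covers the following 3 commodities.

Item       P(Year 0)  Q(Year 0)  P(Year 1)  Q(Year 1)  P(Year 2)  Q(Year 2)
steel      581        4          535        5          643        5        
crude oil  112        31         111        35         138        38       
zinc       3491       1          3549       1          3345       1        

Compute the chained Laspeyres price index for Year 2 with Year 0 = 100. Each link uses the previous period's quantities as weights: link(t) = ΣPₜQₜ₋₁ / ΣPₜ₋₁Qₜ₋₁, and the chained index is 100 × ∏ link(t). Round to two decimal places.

Link Year 0→Year 1:
ΣP(Year 1)Q(Year 0) = 535×4 + 111×31 + 3549×1 = 2140 + 3441 + 3549 = 9130
ΣP(Year 0)Q(Year 0) = 581×4 + 112×31 + 3491×1 = 2324 + 3472 + 3491 = 9287
link = 9130/9287 = 0.983095
Link Year 1→Year 2:
ΣP(Year 2)Q(Year 1) = 643×5 + 138×35 + 3345×1 = 3215 + 4830 + 3345 = 11390
ΣP(Year 1)Q(Year 1) = 535×5 + 111×35 + 3549×1 = 2675 + 3885 + 3549 = 10109
link = 11390/10109 = 1.126719
Chained index = 100 × 0.983095 × 1.126719 = 110.7671

110.77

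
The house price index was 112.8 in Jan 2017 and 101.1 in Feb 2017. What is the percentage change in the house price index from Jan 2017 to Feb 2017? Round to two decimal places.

-10.37%

Change = (101.1 − 112.8) / 112.8 × 100
       = -11.7 / 112.8 × 100 = -10.3723%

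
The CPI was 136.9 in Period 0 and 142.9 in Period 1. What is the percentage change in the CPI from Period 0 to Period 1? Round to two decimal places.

4.38%

Change = (142.9 − 136.9) / 136.9 × 100
       = 6.0 / 136.9 × 100 = 4.3828%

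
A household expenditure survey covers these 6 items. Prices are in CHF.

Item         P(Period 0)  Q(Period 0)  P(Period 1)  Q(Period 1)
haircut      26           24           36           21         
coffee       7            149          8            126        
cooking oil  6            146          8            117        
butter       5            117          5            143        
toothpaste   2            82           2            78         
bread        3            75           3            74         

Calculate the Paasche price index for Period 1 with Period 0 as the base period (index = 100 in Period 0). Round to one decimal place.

Paasche price index uses current-period quantities as weights.
ΣP(Period 1)·Q(Period 1) = 36×21 + 8×126 + 8×117 + 5×143 + 2×78 + 3×74 = 756 + 1008 + 936 + 715 + 156 + 222 = 3793
ΣP(Period 0)·Q(Period 1) = 26×21 + 7×126 + 6×117 + 5×143 + 2×78 + 3×74 = 546 + 882 + 702 + 715 + 156 + 222 = 3223
Index = 3793 / 3223 × 100 = 117.6854

117.7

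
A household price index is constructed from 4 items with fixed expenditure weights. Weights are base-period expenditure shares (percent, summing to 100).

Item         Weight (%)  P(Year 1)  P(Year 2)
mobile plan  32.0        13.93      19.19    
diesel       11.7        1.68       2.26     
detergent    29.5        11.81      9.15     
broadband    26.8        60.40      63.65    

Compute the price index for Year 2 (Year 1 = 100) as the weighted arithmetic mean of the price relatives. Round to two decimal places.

110.92

mobile plan: 32.0 × (19.19/13.93) = 32.0 × 1.377602 = 44.0833
diesel: 11.7 × (2.26/1.68) = 11.7 × 1.345238 = 15.7393
detergent: 29.5 × (9.15/11.81) = 29.5 × 0.774767 = 22.8556
broadband: 26.8 × (63.65/60.40) = 26.8 × 1.053808 = 28.2421
Index = Σ wᵢ·(p₁ᵢ/p₀ᵢ) = 44.0833 + 15.7393 + 22.8556 + 28.2421 = 110.9202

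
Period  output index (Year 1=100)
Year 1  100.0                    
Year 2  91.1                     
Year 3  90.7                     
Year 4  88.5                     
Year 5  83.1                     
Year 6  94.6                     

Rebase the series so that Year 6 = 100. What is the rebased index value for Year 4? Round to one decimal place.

93.6

Rebased(Year 4) = 88.5 / 94.6 × 100 = 93.5518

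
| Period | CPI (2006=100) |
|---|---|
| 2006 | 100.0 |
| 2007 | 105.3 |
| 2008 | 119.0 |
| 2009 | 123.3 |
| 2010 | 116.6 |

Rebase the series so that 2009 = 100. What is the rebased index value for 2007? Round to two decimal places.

Rebased(2007) = 105.3 / 123.3 × 100 = 85.4015

85.40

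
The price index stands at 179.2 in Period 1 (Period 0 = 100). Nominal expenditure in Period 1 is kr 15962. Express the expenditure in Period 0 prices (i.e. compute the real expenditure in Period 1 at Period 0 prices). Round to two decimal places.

Real = Nominal ÷ (Index/100) = 15962 ÷ (179.2/100)
     = 15962 ÷ 1.792 = 8907.3661

8907.37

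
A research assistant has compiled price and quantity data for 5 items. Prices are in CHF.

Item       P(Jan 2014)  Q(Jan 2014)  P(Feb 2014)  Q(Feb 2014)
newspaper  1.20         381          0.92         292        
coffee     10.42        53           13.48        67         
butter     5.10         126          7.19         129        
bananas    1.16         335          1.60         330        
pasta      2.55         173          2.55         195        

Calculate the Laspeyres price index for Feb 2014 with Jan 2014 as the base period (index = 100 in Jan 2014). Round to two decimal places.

Laspeyres price index uses base-period quantities as weights.
ΣP(Feb 2014)·Q(Jan 2014) = 0.92×381 + 13.48×53 + 7.19×126 + 1.60×335 + 2.55×173 = 350.52 + 714.44 + 905.94 + 536 + 441.15 = 2948.05
ΣP(Jan 2014)·Q(Jan 2014) = 1.20×381 + 10.42×53 + 5.10×126 + 1.16×335 + 2.55×173 = 457.2 + 552.26 + 642.6 + 388.6 + 441.15 = 2481.81
Index = 2948.05 / 2481.81 × 100 = 118.7863

118.79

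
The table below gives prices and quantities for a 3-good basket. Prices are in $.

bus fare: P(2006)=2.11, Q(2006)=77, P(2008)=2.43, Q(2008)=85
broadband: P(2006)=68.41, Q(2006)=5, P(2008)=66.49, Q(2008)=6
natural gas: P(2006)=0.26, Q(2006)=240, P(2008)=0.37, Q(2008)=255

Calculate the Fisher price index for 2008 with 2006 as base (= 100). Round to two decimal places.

Laspeyres component (base-period weights):
ΣP(2008)Q(2006) = 2.43×77 + 66.49×5 + 0.37×240 = 187.11 + 332.45 + 88.8 = 608.36
ΣP(2006)Q(2006) = 2.11×77 + 68.41×5 + 0.26×240 = 162.47 + 342.05 + 62.4 = 566.92
L = 608.36 / 566.92 × 100 = 107.3097
Paasche component (current-period weights):
ΣP(2008)Q(2008) = 2.43×85 + 66.49×6 + 0.37×255 = 206.55 + 398.94 + 94.35 = 699.84
ΣP(2006)Q(2008) = 2.11×85 + 68.41×6 + 0.26×255 = 179.35 + 410.46 + 66.3 = 656.11
P = 699.84 / 656.11 × 100 = 106.6650
Fisher = √(L × P) = √(107.3097 × 106.6650) = 106.9869

106.99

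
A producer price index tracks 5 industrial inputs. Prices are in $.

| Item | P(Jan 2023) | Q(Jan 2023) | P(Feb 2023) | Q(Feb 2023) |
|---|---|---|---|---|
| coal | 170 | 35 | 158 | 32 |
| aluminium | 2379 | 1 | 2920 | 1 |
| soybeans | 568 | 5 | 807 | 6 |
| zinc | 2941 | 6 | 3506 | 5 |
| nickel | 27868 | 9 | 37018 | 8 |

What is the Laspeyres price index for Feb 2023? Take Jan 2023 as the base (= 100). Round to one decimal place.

Laspeyres price index uses base-period quantities as weights.
ΣP(Feb 2023)·Q(Jan 2023) = 158×35 + 2920×1 + 807×5 + 3506×6 + 37018×9 = 5530 + 2920 + 4035 + 21036 + 333162 = 366683
ΣP(Jan 2023)·Q(Jan 2023) = 170×35 + 2379×1 + 568×5 + 2941×6 + 27868×9 = 5950 + 2379 + 2840 + 17646 + 250812 = 279627
Index = 366683 / 279627 × 100 = 131.1329

131.1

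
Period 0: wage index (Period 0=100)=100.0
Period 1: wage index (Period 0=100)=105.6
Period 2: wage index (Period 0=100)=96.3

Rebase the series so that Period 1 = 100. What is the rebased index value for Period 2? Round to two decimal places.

Rebased(Period 2) = 96.3 / 105.6 × 100 = 91.1932

91.19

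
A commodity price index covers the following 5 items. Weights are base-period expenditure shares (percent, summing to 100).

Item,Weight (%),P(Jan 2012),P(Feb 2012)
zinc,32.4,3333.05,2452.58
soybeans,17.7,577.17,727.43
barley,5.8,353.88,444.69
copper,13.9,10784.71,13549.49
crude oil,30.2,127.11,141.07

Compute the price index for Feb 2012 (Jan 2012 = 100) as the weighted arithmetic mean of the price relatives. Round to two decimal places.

104.42

zinc: 32.4 × (2452.58/3333.05) = 32.4 × 0.735837 = 23.8411
soybeans: 17.7 × (727.43/577.17) = 17.7 × 1.260339 = 22.3080
barley: 5.8 × (444.69/353.88) = 5.8 × 1.256612 = 7.2884
copper: 13.9 × (13549.49/10784.71) = 13.9 × 1.256361 = 17.4634
crude oil: 30.2 × (141.07/127.11) = 30.2 × 1.109826 = 33.5167
Index = Σ wᵢ·(p₁ᵢ/p₀ᵢ) = 23.8411 + 22.3080 + 7.2884 + 17.4634 + 33.5167 = 104.4176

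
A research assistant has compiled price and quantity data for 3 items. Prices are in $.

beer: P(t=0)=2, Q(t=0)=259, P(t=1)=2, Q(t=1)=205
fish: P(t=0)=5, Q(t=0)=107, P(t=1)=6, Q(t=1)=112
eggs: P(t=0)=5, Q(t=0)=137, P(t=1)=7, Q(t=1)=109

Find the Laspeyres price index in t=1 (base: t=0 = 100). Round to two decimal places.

Laspeyres price index uses base-period quantities as weights.
ΣP(t=1)·Q(t=0) = 2×259 + 6×107 + 7×137 = 518 + 642 + 959 = 2119
ΣP(t=0)·Q(t=0) = 2×259 + 5×107 + 5×137 = 518 + 535 + 685 = 1738
Index = 2119 / 1738 × 100 = 121.9217

121.92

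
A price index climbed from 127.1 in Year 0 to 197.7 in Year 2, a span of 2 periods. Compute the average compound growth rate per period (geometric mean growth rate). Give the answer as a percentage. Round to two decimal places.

Growth factor = (197.7/127.1)^(1/2) = (1.555468)^(1/2) = 1.247184
Growth rate = 1.247184 − 1 = 0.247184 = 24.7184%

24.72%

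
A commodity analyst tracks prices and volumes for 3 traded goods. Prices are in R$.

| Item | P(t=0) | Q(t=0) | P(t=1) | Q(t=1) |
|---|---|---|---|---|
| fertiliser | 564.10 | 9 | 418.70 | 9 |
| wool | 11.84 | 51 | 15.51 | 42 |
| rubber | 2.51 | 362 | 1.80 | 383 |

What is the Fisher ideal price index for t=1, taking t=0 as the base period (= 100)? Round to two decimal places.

Laspeyres component (base-period weights):
ΣP(t=1)Q(t=0) = 418.70×9 + 15.51×51 + 1.80×362 = 3768.3 + 791.01 + 651.6 = 5210.91
ΣP(t=0)Q(t=0) = 564.10×9 + 11.84×51 + 2.51×362 = 5076.9 + 603.84 + 908.62 = 6589.36
L = 5210.91 / 6589.36 × 100 = 79.0807
Paasche component (current-period weights):
ΣP(t=1)Q(t=1) = 418.70×9 + 15.51×42 + 1.80×383 = 3768.3 + 651.42 + 689.4 = 5109.12
ΣP(t=0)Q(t=1) = 564.10×9 + 11.84×42 + 2.51×383 = 5076.9 + 497.28 + 961.33 = 6535.51
P = 5109.12 / 6535.51 × 100 = 78.1748
Fisher = √(L × P) = √(79.0807 × 78.1748) = 78.6264

78.63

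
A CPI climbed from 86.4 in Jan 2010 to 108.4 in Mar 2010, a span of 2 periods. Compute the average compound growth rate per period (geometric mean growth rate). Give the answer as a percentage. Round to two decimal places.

12.01%

Growth factor = (108.4/86.4)^(1/2) = (1.254630)^(1/2) = 1.120103
Growth rate = 1.120103 − 1 = 0.120103 = 12.0103%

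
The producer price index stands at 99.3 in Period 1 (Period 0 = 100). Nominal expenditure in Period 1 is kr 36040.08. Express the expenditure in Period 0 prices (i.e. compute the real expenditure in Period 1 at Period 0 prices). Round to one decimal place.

Real = Nominal ÷ (Index/100) = 36040.08 ÷ (99.3/100)
     = 36040.08 ÷ 0.993 = 36294.1390

36294.1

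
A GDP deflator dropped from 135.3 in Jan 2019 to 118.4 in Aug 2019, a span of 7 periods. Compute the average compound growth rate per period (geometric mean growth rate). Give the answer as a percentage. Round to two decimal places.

-1.89%

Growth factor = (118.4/135.3)^(1/7) = (0.875092)^(1/7) = 0.981120
Growth rate = 0.981120 − 1 = -0.018880 = -1.8880%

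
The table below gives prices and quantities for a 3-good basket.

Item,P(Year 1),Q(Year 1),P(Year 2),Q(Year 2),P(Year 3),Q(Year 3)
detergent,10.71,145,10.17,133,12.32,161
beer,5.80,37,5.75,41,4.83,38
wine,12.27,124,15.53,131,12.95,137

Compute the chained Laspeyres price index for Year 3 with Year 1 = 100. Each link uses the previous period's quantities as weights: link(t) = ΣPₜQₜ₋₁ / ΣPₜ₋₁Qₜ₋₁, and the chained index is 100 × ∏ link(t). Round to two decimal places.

107.13

Link Year 1→Year 2:
ΣP(Year 2)Q(Year 1) = 10.17×145 + 5.75×37 + 15.53×124 = 1474.65 + 212.75 + 1925.72 = 3613.12
ΣP(Year 1)Q(Year 1) = 10.71×145 + 5.80×37 + 12.27×124 = 1552.95 + 214.6 + 1521.48 = 3289.03
link = 3613.12/3289.03 = 1.098537
Link Year 2→Year 3:
ΣP(Year 3)Q(Year 2) = 12.32×133 + 4.83×41 + 12.95×131 = 1638.56 + 198.03 + 1696.45 = 3533.04
ΣP(Year 2)Q(Year 2) = 10.17×133 + 5.75×41 + 15.53×131 = 1352.61 + 235.75 + 2034.43 = 3622.79
link = 3533.04/3622.79 = 0.975226
Chained index = 100 × 1.098537 × 0.975226 = 107.1322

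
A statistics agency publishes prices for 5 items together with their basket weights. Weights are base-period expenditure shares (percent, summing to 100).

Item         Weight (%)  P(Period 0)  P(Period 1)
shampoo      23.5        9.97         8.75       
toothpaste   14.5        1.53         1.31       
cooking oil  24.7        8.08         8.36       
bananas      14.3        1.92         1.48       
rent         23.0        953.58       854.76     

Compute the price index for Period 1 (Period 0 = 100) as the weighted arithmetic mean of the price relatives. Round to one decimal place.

90.2

shampoo: 23.5 × (8.75/9.97) = 23.5 × 0.877633 = 20.6244
toothpaste: 14.5 × (1.31/1.53) = 14.5 × 0.856209 = 12.4150
cooking oil: 24.7 × (8.36/8.08) = 24.7 × 1.034653 = 25.5559
bananas: 14.3 × (1.48/1.92) = 14.3 × 0.770833 = 11.0229
rent: 23.0 × (854.76/953.58) = 23.0 × 0.896369 = 20.6165
Index = Σ wᵢ·(p₁ᵢ/p₀ᵢ) = 20.6244 + 12.4150 + 25.5559 + 11.0229 + 20.6165 = 90.2348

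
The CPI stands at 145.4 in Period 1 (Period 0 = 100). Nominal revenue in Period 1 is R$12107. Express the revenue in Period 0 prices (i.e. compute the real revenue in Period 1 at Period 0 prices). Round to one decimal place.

8326.7

Real = Nominal ÷ (Index/100) = 12107 ÷ (145.4/100)
     = 12107 ÷ 1.454 = 8326.6850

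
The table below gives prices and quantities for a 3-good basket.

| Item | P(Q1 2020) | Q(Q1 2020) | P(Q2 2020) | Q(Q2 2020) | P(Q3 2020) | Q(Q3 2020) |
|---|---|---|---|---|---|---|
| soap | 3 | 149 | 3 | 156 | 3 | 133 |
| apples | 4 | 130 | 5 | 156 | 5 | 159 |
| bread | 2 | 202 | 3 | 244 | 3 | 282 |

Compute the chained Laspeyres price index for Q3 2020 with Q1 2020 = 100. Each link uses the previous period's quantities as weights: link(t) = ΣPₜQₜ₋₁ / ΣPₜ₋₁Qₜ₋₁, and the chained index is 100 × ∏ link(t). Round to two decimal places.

124.22

Link Q1 2020→Q2 2020:
ΣP(Q2 2020)Q(Q1 2020) = 3×149 + 5×130 + 3×202 = 447 + 650 + 606 = 1703
ΣP(Q1 2020)Q(Q1 2020) = 3×149 + 4×130 + 2×202 = 447 + 520 + 404 = 1371
link = 1703/1371 = 1.242159
Link Q2 2020→Q3 2020:
ΣP(Q3 2020)Q(Q2 2020) = 3×156 + 5×156 + 3×244 = 468 + 780 + 732 = 1980
ΣP(Q2 2020)Q(Q2 2020) = 3×156 + 5×156 + 3×244 = 468 + 780 + 732 = 1980
link = 1980/1980 = 1.000000
Chained index = 100 × 1.242159 × 1.000000 = 124.2159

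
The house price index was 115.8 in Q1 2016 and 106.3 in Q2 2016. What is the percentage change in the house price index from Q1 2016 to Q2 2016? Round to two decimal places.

-8.20%

Change = (106.3 − 115.8) / 115.8 × 100
       = -9.5 / 115.8 × 100 = -8.2038%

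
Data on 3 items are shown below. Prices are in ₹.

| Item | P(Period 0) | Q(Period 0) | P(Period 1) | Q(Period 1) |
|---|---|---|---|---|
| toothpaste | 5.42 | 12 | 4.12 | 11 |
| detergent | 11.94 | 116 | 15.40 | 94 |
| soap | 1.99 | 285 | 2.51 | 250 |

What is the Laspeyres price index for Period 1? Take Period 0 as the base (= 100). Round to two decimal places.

Laspeyres price index uses base-period quantities as weights.
ΣP(Period 1)·Q(Period 0) = 4.12×12 + 15.40×116 + 2.51×285 = 49.44 + 1786.4 + 715.35 = 2551.19
ΣP(Period 0)·Q(Period 0) = 5.42×12 + 11.94×116 + 1.99×285 = 65.04 + 1385.04 + 567.15 = 2017.23
Index = 2551.19 / 2017.23 × 100 = 126.4700

126.47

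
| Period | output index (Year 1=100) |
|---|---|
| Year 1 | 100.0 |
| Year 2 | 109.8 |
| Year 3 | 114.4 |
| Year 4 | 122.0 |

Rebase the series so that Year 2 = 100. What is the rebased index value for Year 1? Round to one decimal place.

91.1

Rebased(Year 1) = 100.0 / 109.8 × 100 = 91.0747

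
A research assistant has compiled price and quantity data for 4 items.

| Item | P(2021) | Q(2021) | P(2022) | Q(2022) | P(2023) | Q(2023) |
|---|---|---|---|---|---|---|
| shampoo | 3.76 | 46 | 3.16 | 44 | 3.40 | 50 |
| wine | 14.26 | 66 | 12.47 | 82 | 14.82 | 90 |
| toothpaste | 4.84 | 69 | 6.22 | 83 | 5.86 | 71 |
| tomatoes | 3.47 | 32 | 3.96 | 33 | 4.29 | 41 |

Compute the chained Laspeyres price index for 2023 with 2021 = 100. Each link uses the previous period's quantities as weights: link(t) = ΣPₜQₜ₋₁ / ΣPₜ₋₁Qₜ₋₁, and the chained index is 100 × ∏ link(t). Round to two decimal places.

107.73

Link 2021→2022:
ΣP(2022)Q(2021) = 3.16×46 + 12.47×66 + 6.22×69 + 3.96×32 = 145.36 + 823.02 + 429.18 + 126.72 = 1524.28
ΣP(2021)Q(2021) = 3.76×46 + 14.26×66 + 4.84×69 + 3.47×32 = 172.96 + 941.16 + 333.96 + 111.04 = 1559.12
link = 1524.28/1559.12 = 0.977654
Link 2022→2023:
ΣP(2023)Q(2022) = 3.40×44 + 14.82×82 + 5.86×83 + 4.29×33 = 149.6 + 1215.24 + 486.38 + 141.57 = 1992.79
ΣP(2022)Q(2022) = 3.16×44 + 12.47×82 + 6.22×83 + 3.96×33 = 139.04 + 1022.54 + 516.26 + 130.68 = 1808.52
link = 1992.79/1808.52 = 1.101890
Chained index = 100 × 0.977654 × 1.101890 = 107.7267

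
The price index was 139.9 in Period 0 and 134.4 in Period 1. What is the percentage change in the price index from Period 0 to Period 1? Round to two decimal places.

Change = (134.4 − 139.9) / 139.9 × 100
       = -5.5 / 139.9 × 100 = -3.9314%

-3.93%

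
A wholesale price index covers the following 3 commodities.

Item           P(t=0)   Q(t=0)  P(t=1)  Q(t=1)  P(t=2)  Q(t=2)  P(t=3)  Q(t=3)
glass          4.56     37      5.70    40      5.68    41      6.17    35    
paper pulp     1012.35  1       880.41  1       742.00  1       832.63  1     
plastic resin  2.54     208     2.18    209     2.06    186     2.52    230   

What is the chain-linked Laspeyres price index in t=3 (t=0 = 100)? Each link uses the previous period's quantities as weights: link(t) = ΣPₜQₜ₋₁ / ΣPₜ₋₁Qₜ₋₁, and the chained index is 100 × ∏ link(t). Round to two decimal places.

Link t=0→t=1:
ΣP(t=1)Q(t=0) = 5.70×37 + 880.41×1 + 2.18×208 = 210.9 + 880.41 + 453.44 = 1544.75
ΣP(t=0)Q(t=0) = 4.56×37 + 1012.35×1 + 2.54×208 = 168.72 + 1012.35 + 528.32 = 1709.39
link = 1544.75/1709.39 = 0.903685
Link t=1→t=2:
ΣP(t=2)Q(t=1) = 5.68×40 + 742.00×1 + 2.06×209 = 227.2 + 742 + 430.54 = 1399.74
ΣP(t=1)Q(t=1) = 5.70×40 + 880.41×1 + 2.18×209 = 228 + 880.41 + 455.62 = 1564.03
link = 1399.74/1564.03 = 0.894957
Link t=2→t=3:
ΣP(t=3)Q(t=2) = 6.17×41 + 832.63×1 + 2.52×186 = 252.97 + 832.63 + 468.72 = 1554.32
ΣP(t=2)Q(t=2) = 5.68×41 + 742.00×1 + 2.06×186 = 232.88 + 742 + 383.16 = 1358.04
link = 1554.32/1358.04 = 1.144532
Chained index = 100 × 0.903685 × 0.894957 × 1.144532 = 92.5651

92.57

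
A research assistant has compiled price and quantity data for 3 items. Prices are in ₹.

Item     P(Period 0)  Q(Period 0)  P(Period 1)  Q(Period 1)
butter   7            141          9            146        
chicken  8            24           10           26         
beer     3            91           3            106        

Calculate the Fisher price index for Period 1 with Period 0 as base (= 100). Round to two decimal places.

Laspeyres component (base-period weights):
ΣP(Period 1)Q(Period 0) = 9×141 + 10×24 + 3×91 = 1269 + 240 + 273 = 1782
ΣP(Period 0)Q(Period 0) = 7×141 + 8×24 + 3×91 = 987 + 192 + 273 = 1452
L = 1782 / 1452 × 100 = 122.7273
Paasche component (current-period weights):
ΣP(Period 1)Q(Period 1) = 9×146 + 10×26 + 3×106 = 1314 + 260 + 318 = 1892
ΣP(Period 0)Q(Period 1) = 7×146 + 8×26 + 3×106 = 1022 + 208 + 318 = 1548
P = 1892 / 1548 × 100 = 122.2222
Fisher = √(L × P) = √(122.7273 × 122.2222) = 122.4745

122.47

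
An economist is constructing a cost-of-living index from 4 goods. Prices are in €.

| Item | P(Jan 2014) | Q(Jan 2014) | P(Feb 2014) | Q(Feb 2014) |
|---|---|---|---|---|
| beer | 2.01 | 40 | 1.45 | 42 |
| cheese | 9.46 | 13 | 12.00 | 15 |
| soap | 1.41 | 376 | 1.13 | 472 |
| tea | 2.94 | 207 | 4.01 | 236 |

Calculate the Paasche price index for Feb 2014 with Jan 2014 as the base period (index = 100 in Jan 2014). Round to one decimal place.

108.5

Paasche price index uses current-period quantities as weights.
ΣP(Feb 2014)·Q(Feb 2014) = 1.45×42 + 12.00×15 + 1.13×472 + 4.01×236 = 60.9 + 180 + 533.36 + 946.36 = 1720.62
ΣP(Jan 2014)·Q(Feb 2014) = 2.01×42 + 9.46×15 + 1.41×472 + 2.94×236 = 84.42 + 141.9 + 665.52 + 693.84 = 1585.68
Index = 1720.62 / 1585.68 × 100 = 108.5099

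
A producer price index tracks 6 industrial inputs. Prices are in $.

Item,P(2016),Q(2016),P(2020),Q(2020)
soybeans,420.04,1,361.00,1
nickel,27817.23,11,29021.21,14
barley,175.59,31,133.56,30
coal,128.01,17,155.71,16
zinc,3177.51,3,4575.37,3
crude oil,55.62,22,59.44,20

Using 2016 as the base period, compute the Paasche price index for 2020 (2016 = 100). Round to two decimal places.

104.97

Paasche price index uses current-period quantities as weights.
ΣP(2020)·Q(2020) = 361.00×1 + 29021.21×14 + 133.56×30 + 155.71×16 + 4575.37×3 + 59.44×20 = 361 + 406296.94 + 4006.8 + 2491.36 + 13726.11 + 1188.8 = 428071.01
ΣP(2016)·Q(2020) = 420.04×1 + 27817.23×14 + 175.59×30 + 128.01×16 + 3177.51×3 + 55.62×20 = 420.04 + 389441.22 + 5267.7 + 2048.16 + 9532.53 + 1112.4 = 407822.05
Index = 428071.01 / 407822.05 × 100 = 104.9651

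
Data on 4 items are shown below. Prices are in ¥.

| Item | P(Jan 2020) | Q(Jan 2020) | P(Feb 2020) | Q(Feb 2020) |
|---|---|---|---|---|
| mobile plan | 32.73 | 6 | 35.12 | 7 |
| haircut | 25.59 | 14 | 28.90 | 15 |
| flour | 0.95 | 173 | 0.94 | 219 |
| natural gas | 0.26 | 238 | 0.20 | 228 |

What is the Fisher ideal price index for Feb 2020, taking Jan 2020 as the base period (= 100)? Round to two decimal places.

Laspeyres component (base-period weights):
ΣP(Feb 2020)Q(Jan 2020) = 35.12×6 + 28.90×14 + 0.94×173 + 0.20×238 = 210.72 + 404.6 + 162.62 + 47.6 = 825.54
ΣP(Jan 2020)Q(Jan 2020) = 32.73×6 + 25.59×14 + 0.95×173 + 0.26×238 = 196.38 + 358.26 + 164.35 + 61.88 = 780.87
L = 825.54 / 780.87 × 100 = 105.7205
Paasche component (current-period weights):
ΣP(Feb 2020)Q(Feb 2020) = 35.12×7 + 28.90×15 + 0.94×219 + 0.20×228 = 245.84 + 433.5 + 205.86 + 45.6 = 930.8
ΣP(Jan 2020)Q(Feb 2020) = 32.73×7 + 25.59×15 + 0.95×219 + 0.26×228 = 229.11 + 383.85 + 208.05 + 59.28 = 880.29
P = 930.8 / 880.29 × 100 = 105.7379
Fisher = √(L × P) = √(105.7205 × 105.7379) = 105.7292

105.73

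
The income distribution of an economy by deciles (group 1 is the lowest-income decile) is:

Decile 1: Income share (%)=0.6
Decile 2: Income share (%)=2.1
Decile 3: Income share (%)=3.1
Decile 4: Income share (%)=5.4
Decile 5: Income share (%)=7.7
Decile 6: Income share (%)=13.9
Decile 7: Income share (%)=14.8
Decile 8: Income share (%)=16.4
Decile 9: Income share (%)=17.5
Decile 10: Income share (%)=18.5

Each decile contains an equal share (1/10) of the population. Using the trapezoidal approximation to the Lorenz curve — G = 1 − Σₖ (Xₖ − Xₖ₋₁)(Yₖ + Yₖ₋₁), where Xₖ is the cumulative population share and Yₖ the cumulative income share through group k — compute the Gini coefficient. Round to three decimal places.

0.370

Cumulative income shares Yₖ: 0.0060, 0.0270, 0.0580, 0.1120, 0.1890, 0.3280, 0.4760, 0.6400, 0.8150, 1.0000
Σ (Xₖ−Xₖ₋₁)(Yₖ+Yₖ₋₁) = (1/10)(0.0060+0.0000) + (1/10)(0.0270+0.0060) + (1/10)(0.0580+0.0270) + (1/10)(0.1120+0.0580) + (1/10)(0.1890+0.1120) + (1/10)(0.3280+0.1890) + (1/10)(0.4760+0.3280) + (1/10)(0.6400+0.4760) + (1/10)(0.8150+0.6400) + (1/10)(1.0000+0.8150)
  = 0.0006 + 0.0033 + 0.0085 + 0.0170 + 0.0301 + 0.0517 + 0.0804 + 0.1116 + 0.1455 + 0.1815 = 0.6302
G = 1 − 0.6302 = 0.3698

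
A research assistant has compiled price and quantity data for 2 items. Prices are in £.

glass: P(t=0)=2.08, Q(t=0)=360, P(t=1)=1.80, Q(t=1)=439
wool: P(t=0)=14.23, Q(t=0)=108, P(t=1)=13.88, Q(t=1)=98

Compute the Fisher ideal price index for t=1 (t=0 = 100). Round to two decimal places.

93.56

Laspeyres component (base-period weights):
ΣP(t=1)Q(t=0) = 1.80×360 + 13.88×108 = 648 + 1499.04 = 2147.04
ΣP(t=0)Q(t=0) = 2.08×360 + 14.23×108 = 748.8 + 1536.84 = 2285.64
L = 2147.04 / 2285.64 × 100 = 93.9361
Paasche component (current-period weights):
ΣP(t=1)Q(t=1) = 1.80×439 + 13.88×98 = 790.2 + 1360.24 = 2150.44
ΣP(t=0)Q(t=1) = 2.08×439 + 14.23×98 = 913.12 + 1394.54 = 2307.66
P = 2150.44 / 2307.66 × 100 = 93.1870
Fisher = √(L × P) = √(93.9361 × 93.1870) = 93.5608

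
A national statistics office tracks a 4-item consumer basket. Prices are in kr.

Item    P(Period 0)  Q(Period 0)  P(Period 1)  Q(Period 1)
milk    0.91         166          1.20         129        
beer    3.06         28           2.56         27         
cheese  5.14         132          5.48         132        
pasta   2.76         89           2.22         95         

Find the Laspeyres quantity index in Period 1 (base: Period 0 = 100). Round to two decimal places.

98.26

Laspeyres quantity index uses base-period prices as weights.
ΣP(Period 0)·Q(Period 1) = 0.91×129 + 3.06×27 + 5.14×132 + 2.76×95 = 117.39 + 82.62 + 678.48 + 262.2 = 1140.69
ΣP(Period 0)·Q(Period 0) = 0.91×166 + 3.06×28 + 5.14×132 + 2.76×89 = 151.06 + 85.68 + 678.48 + 245.64 = 1160.86
Index = 1140.69 / 1160.86 × 100 = 98.2625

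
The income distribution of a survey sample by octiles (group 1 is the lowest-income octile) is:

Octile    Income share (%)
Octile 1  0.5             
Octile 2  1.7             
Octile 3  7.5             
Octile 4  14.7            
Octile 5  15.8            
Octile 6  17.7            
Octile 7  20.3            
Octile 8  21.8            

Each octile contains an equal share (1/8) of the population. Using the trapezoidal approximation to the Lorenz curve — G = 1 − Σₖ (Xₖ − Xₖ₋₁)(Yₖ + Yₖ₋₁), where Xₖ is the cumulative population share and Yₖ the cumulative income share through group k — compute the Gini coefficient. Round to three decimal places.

0.342

Cumulative income shares Yₖ: 0.0050, 0.0220, 0.0970, 0.2440, 0.4020, 0.5790, 0.7820, 1.0000
Σ (Xₖ−Xₖ₋₁)(Yₖ+Yₖ₋₁) = (1/8)(0.0050+0.0000) + (1/8)(0.0220+0.0050) + (1/8)(0.0970+0.0220) + (1/8)(0.2440+0.0970) + (1/8)(0.4020+0.2440) + (1/8)(0.5790+0.4020) + (1/8)(0.7820+0.5790) + (1/8)(1.0000+0.7820)
  = 0.0006 + 0.0034 + 0.0149 + 0.0426 + 0.0808 + 0.1226 + 0.1701 + 0.2228 = 0.6577
G = 1 − 0.6577 = 0.3423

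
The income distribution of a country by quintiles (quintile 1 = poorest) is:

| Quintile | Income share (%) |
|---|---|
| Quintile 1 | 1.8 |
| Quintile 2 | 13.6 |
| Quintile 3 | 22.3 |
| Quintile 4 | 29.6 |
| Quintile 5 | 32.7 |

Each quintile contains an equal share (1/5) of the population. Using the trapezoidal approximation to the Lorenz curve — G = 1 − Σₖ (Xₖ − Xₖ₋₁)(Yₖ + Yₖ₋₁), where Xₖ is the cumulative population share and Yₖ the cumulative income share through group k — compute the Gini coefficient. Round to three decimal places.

0.311

Cumulative income shares Yₖ: 0.0180, 0.1540, 0.3770, 0.6730, 1.0000
Σ (Xₖ−Xₖ₋₁)(Yₖ+Yₖ₋₁) = (1/5)(0.0180+0.0000) + (1/5)(0.1540+0.0180) + (1/5)(0.3770+0.1540) + (1/5)(0.6730+0.3770) + (1/5)(1.0000+0.6730)
  = 0.0036 + 0.0344 + 0.1062 + 0.2100 + 0.3346 = 0.6888
G = 1 − 0.6888 = 0.3112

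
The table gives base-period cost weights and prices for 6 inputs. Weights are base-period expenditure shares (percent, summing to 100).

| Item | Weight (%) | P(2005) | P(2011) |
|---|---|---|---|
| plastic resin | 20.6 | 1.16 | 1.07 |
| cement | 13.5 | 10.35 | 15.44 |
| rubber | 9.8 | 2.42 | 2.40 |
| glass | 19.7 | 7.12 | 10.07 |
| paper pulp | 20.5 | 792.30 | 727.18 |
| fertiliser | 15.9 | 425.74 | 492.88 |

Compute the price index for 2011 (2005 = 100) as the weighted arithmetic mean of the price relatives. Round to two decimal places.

plastic resin: 20.6 × (1.07/1.16) = 20.6 × 0.922414 = 19.0017
cement: 13.5 × (15.44/10.35) = 13.5 × 1.491787 = 20.1391
rubber: 9.8 × (2.40/2.42) = 9.8 × 0.991736 = 9.7190
glass: 19.7 × (10.07/7.12) = 19.7 × 1.414326 = 27.8622
paper pulp: 20.5 × (727.18/792.30) = 20.5 × 0.917809 = 18.8151
fertiliser: 15.9 × (492.88/425.74) = 15.9 × 1.157702 = 18.4075
Index = Σ wᵢ·(p₁ᵢ/p₀ᵢ) = 19.0017 + 20.1391 + 9.7190 + 27.8622 + 18.8151 + 18.4075 = 113.9446

113.94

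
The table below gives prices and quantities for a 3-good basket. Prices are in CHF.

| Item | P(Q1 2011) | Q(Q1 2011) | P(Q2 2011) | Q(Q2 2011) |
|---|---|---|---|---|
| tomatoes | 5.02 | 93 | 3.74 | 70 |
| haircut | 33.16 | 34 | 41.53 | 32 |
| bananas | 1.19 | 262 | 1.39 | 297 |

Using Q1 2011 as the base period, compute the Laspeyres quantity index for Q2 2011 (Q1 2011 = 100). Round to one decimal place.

Laspeyres quantity index uses base-period prices as weights.
ΣP(Q1 2011)·Q(Q2 2011) = 5.02×70 + 33.16×32 + 1.19×297 = 351.4 + 1061.12 + 353.43 = 1765.95
ΣP(Q1 2011)·Q(Q1 2011) = 5.02×93 + 33.16×34 + 1.19×262 = 466.86 + 1127.44 + 311.78 = 1906.08
Index = 1765.95 / 1906.08 × 100 = 92.6483

92.6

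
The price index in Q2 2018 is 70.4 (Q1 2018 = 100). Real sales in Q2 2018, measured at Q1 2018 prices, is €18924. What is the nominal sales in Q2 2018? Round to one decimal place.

13322.5

Nominal = Real × (Index/100) = 18924 × (70.4/100)
        = 18924 × 0.704 = 13322.4960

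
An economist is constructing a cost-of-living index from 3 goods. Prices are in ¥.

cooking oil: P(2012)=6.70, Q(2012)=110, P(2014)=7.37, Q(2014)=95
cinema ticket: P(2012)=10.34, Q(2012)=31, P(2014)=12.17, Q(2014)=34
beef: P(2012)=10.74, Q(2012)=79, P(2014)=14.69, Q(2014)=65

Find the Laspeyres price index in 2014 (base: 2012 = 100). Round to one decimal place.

123.2

Laspeyres price index uses base-period quantities as weights.
ΣP(2014)·Q(2012) = 7.37×110 + 12.17×31 + 14.69×79 = 810.7 + 377.27 + 1160.51 = 2348.48
ΣP(2012)·Q(2012) = 6.70×110 + 10.34×31 + 10.74×79 = 737 + 320.54 + 848.46 = 1906
Index = 2348.48 / 1906 × 100 = 123.2151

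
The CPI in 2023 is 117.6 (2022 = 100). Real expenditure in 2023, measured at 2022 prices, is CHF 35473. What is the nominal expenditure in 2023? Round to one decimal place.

Nominal = Real × (Index/100) = 35473 × (117.6/100)
        = 35473 × 1.176 = 41716.2480

41716.2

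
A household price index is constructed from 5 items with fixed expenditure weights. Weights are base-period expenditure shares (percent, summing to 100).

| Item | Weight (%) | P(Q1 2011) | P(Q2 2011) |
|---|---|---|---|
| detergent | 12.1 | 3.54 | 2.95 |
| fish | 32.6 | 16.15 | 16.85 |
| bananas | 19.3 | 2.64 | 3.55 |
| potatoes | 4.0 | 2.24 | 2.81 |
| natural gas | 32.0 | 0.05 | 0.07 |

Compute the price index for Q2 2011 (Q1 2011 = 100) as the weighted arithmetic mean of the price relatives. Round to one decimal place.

119.9

detergent: 12.1 × (2.95/3.54) = 12.1 × 0.833333 = 10.0833
fish: 32.6 × (16.85/16.15) = 32.6 × 1.043344 = 34.0130
bananas: 19.3 × (3.55/2.64) = 19.3 × 1.344697 = 25.9527
potatoes: 4.0 × (2.81/2.24) = 4.0 × 1.254464 = 5.0179
natural gas: 32.0 × (0.07/0.05) = 32.0 × 1.400000 = 44.8000
Index = Σ wᵢ·(p₁ᵢ/p₀ᵢ) = 10.0833 + 34.0130 + 25.9527 + 5.0179 + 44.8000 = 119.8668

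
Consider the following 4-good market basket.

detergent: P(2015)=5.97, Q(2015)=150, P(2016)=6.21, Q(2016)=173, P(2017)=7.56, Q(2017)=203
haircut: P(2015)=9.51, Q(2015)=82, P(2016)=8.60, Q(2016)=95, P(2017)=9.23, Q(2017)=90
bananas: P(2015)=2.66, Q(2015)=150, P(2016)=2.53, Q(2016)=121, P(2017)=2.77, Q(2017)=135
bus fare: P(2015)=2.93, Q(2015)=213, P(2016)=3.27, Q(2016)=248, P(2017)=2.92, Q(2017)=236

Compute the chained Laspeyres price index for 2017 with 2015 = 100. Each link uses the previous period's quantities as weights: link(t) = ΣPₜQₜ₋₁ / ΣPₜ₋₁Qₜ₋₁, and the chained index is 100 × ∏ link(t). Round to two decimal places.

108.40

Link 2015→2016:
ΣP(2016)Q(2015) = 6.21×150 + 8.60×82 + 2.53×150 + 3.27×213 = 931.5 + 705.2 + 379.5 + 696.51 = 2712.71
ΣP(2015)Q(2015) = 5.97×150 + 9.51×82 + 2.66×150 + 2.93×213 = 895.5 + 779.82 + 399 + 624.09 = 2698.41
link = 2712.71/2698.41 = 1.005299
Link 2016→2017:
ΣP(2017)Q(2016) = 7.56×173 + 9.23×95 + 2.77×121 + 2.92×248 = 1307.88 + 876.85 + 335.17 + 724.16 = 3244.06
ΣP(2016)Q(2016) = 6.21×173 + 8.60×95 + 2.53×121 + 3.27×248 = 1074.33 + 817 + 306.13 + 810.96 = 3008.42
link = 3244.06/3008.42 = 1.078327
Chained index = 100 × 1.005299 × 1.078327 = 108.4041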